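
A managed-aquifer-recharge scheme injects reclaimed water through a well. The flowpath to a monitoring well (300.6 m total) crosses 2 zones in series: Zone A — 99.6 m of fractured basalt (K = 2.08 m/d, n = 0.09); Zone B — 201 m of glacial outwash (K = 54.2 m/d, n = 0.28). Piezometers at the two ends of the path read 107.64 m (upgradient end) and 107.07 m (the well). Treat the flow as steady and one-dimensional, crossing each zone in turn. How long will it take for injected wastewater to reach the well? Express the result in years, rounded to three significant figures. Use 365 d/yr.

Total head drop ΔH = 107.64 − 107.07 = 0.57 m
Steady 1-D flow in series ⇒ the Darcy flux q is identical in every zone and the zone head losses add (resistances L/K in series).
Σ(L/K) = 99.6/2.08 + 201/54.2 = 47.88 + 3.708 = 51.59 d
q = ΔH / Σ(L/K) = 0.57 / 51.59 = 0.01105 m/d (same in every zone)
Zone A: v = q/n = 0.01105/0.09 = 0.1228 m/d → t_A = 99.6/0.1228 = 811.4 d
Zone B: v = q/n = 0.01105/0.28 = 0.03946 m/d → t_B = 201/0.03946 = 5094 d
Total t = 811.4 + 5094 = 5906 d
   = 5906 / 365 = 16.2 yr

16.2 years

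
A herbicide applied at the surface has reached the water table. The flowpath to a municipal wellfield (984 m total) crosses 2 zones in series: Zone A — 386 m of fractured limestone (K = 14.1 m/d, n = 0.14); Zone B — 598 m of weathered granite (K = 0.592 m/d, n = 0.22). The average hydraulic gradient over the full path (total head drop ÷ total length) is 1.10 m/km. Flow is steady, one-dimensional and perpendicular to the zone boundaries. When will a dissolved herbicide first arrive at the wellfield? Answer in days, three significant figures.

178000 days

Continuity: the same q passes through each zone, so ΔH = q·Σ(L_j/K_j) — the zones act as resistances in series.
Σ(L/K) = 386/14.1 + 598/0.592 = 27.38 + 1010 = 1038 d
K_eq = L_total / Σ(L/K) = 984 / 1038 = 0.9484 m/d
q = K_eq · i = 0.9484 × 0.0011 = 0.001043 m/d (same in every zone)
Zone A: v = q/n = 0.001043/0.14 = 0.007452 m/d → t_A = 386/0.007452 = 51800 d
Zone B: v = q/n = 0.001043/0.22 = 0.004742 m/d → t_B = 598/0.004742 = 126100 d
Total t = 51800 + 126100 = 177900 d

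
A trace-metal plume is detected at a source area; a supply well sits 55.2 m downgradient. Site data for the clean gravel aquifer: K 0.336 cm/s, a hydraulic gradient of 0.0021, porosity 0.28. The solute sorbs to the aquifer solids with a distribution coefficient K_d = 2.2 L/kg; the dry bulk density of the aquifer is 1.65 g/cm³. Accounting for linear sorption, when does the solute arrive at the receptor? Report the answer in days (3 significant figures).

K = 0.336 cm/s × 864 = 290.3 m/d
Specific discharge q = 290.3 × 0.0021 = 0.6096 m/d
v_s = q/n_e = 0.6096/0.28 = 2.177 m/d
Retardation R = 1 + ρ_b·K_d/n = 1 + 1.65×2.2/0.28 = 13.96
Contaminant velocity v_c = v/R = 2.177/13.96 = 0.1559 m/d
t = L/v_c = 55.2/0.1559 = 354.0 d

354 days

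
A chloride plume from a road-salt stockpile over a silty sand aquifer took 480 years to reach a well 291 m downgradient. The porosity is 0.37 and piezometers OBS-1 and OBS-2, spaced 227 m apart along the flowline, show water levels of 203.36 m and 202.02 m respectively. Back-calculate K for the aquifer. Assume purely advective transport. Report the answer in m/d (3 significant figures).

Hydraulic gradient i = (203.36 − 202.02) / 227 = 1.34 / 227 = 0.005903
t = 480 years = 175200 d
v = L / t = 291 / 175200 = 0.001661 m/d
K = v · n / i = 0.001661 × 0.37 / 0.005903 = 0.104 m/d

0.104 m/d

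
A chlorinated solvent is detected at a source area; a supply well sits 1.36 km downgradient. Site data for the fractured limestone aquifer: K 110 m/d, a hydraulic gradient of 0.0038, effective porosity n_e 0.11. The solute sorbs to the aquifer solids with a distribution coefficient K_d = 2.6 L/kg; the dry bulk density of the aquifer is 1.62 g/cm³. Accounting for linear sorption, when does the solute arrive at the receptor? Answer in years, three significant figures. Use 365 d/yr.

38.5 years

Specific discharge q = 110 × 0.0038 = 0.4180 m/d
v_s = q/n_e = 0.4180/0.11 = 3.800 m/d
Retardation R = 1 + ρ_b·K_d/n = 1 + 1.62×2.6/0.11 = 39.29
Contaminant velocity v_c = v/R = 3.800/39.29 = 0.09671 m/d
L = 1.36 km = 1360 m
t = L/v_c = 1360/0.09671 = 14060 d
   = 14060/365 = 38.5 yr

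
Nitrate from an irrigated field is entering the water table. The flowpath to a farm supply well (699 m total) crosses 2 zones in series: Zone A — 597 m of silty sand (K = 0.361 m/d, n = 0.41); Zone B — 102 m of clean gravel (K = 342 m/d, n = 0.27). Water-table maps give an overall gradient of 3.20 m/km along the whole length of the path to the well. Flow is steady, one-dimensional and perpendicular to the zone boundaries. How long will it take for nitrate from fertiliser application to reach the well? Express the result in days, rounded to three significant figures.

Steady 1-D flow in series ⇒ the Darcy flux q is identical in every zone and the zone head losses add (resistances L/K in series).
Σ(L/K) = 597/0.361 + 102/342 = 1654 + 0.2982 = 1654 d
K_eq = L_total / Σ(L/K) = 699 / 1654 = 0.4226 m/d
q = K_eq · i = 0.4226 × 0.0032 = 0.001352 m/d (same in every zone)
Zone A: v = q/n = 0.001352/0.41 = 0.003298 m/d → t_A = 597/0.003298 = 181000 d
Zone B: v = q/n = 0.001352/0.27 = 0.005009 m/d → t_B = 102/0.005009 = 20360 d
Total t = 181000 + 20360 = 201400 d

201000 days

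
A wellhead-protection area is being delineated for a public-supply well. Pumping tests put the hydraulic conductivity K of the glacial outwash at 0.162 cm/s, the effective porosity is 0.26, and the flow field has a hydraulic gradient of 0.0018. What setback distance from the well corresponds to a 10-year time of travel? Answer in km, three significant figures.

K = 0.162 cm/s × 864 = 140.0 m/d
Darcy flux q = K·i = 140.0 × 0.0018 = 0.2519 m/d
Average linear velocity = 0.2519 / 0.26 = 0.9690 m/d
T = 10 yr × 365 = 3650 d
L = v × T = 0.9690 × 3650 = 3537 m
   = 3.54 km

3.54 km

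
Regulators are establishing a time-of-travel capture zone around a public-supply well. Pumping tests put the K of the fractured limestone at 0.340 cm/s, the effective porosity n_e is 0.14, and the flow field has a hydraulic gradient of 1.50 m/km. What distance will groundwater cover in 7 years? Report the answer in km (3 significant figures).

8.04 km

K = 0.340 cm/s × 864 = 293.8 m/d
Specific discharge q = 293.8 × 0.0015 = 0.4406 m/d
Average linear velocity = 0.4406 / 0.14 = 3.147 m/d
T = 7 yr × 365 = 2555 d
L = v × T = 3.147 × 2555 = 8042 m
   = 8.04 km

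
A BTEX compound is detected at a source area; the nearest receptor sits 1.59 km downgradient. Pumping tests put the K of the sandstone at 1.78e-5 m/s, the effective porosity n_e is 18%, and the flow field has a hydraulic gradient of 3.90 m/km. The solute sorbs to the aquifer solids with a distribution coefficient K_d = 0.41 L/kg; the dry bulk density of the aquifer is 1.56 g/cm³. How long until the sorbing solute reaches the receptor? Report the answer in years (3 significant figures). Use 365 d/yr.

595 years

K = 1.78e-5 m/s × 86400 s/d = 1.538 m/d
Specific discharge q = 1.538 × 0.0039 = 0.005998 m/d
Average linear velocity = 0.005998 / 0.18 = 0.03332 m/d
Retardation R = 1 + ρ_b·K_d/n = 1 + 1.56×0.41/0.18 = 4.553
Contaminant velocity v_c = v/R = 0.03332/4.553 = 0.007318 m/d
L = 1.59 km = 1590 m
t = L/v_c = 1590/0.007318 = 217300 d
   = 217300/365 = 595 yr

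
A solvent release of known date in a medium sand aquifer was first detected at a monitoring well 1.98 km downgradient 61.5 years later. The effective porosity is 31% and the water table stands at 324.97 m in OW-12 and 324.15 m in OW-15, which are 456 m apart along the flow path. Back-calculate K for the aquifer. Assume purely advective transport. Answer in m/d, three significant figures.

Hydraulic gradient i = (324.97 − 324.15) / 456 = 0.82 / 456 = 0.001798
t = 61.5 years = 22450 d
L = 1.98 km = 1980 m
v = L / t = 1980 / 22450 = 0.08821 m/d
K = v · n / i = 0.08821 × 0.31 / 0.001798 = 15.2 m/d

15.2 m/d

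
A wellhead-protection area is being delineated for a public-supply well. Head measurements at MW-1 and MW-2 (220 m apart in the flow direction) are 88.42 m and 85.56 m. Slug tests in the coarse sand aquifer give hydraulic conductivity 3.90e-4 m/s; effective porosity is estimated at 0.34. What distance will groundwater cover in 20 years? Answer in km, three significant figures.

Hydraulic gradient i = (88.42 − 85.56) / 220 = 2.86 / 220 = 0.01300
K = 3.90e-4 m/s × 86400 s/d = 33.70 m/d
Darcy flux q = K·i = 33.70 × 0.01300 = 0.4380 m/d
v_s = q/n_e = 0.4380/0.34 = 1.288 m/d
T = 20 yr × 365 = 7300 d
L = v × T = 1.288 × 7300 = 9405 m
   = 9.41 km

9.41 km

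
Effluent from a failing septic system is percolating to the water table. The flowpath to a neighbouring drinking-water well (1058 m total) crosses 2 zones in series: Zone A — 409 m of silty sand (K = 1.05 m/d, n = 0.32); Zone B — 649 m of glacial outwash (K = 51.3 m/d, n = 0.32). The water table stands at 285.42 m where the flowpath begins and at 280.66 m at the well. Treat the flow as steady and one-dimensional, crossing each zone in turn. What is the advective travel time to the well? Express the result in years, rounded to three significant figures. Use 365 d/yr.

Total head drop ΔH = 285.42 − 280.66 = 4.76 m
Steady 1-D flow in series ⇒ the Darcy flux q is identical in every zone and the zone head losses add (resistances L/K in series).
Σ(L/K) = 409/1.05 + 649/51.3 = 389.5 + 12.65 = 402.2 d
q = ΔH / Σ(L/K) = 4.76 / 402.2 = 0.01184 m/d (same in every zone)
Zone A: v = q/n = 0.01184/0.32 = 0.03699 m/d → t_A = 409/0.03699 = 11060 d
Zone B: v = q/n = 0.01184/0.32 = 0.03699 m/d → t_B = 649/0.03699 = 17550 d
Total t = 11060 + 17550 = 28610 d
   = 28610 / 365 = 78.4 yr

78.4 years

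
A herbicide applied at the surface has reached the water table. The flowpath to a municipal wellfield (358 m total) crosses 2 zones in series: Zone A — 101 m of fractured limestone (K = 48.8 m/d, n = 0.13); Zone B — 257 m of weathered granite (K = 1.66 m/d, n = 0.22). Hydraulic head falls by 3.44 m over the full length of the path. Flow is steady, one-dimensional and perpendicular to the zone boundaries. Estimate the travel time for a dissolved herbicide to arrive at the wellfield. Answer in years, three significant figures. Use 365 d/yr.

8.71 years

Steady 1-D flow in series ⇒ the Darcy flux q is identical in every zone and the zone head losses add (resistances L/K in series).
Σ(L/K) = 101/48.8 + 257/1.66 = 2.070 + 154.8 = 156.9 d
q = ΔH / Σ(L/K) = 3.44 / 156.9 = 0.02193 m/d (same in every zone)
Zone A: v = q/n = 0.02193/0.13 = 0.1687 m/d → t_A = 101/0.1687 = 598.8 d
Zone B: v = q/n = 0.02193/0.22 = 0.09967 m/d → t_B = 257/0.09967 = 2579 d
Total t = 598.8 + 2579 = 3177 d
   = 3177 / 365 = 8.71 yr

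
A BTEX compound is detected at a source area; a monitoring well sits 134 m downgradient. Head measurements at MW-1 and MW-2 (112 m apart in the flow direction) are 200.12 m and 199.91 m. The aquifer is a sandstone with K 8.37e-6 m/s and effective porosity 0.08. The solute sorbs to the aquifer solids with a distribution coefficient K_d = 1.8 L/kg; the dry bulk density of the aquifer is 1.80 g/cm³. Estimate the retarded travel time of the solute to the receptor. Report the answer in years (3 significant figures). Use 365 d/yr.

Hydraulic gradient i = (200.12 − 199.91) / 112 = 0.21 / 112 = 0.001875
K = 8.37e-6 m/s × 86400 s/d = 0.7232 m/d
Specific discharge q = 0.7232 × 0.001875 = 0.001356 m/d
v_s = q/n_e = 0.001356/0.08 = 0.01695 m/d
Retardation R = 1 + ρ_b·K_d/n = 1 + 1.80×1.8/0.08 = 41.50
Contaminant velocity v_c = v/R = 0.01695/41.50 = 4.084e-4 m/d
t = L/v_c = 134/4.084e-4 = 328100 d
   = 328100/365 = 899 yr

899 years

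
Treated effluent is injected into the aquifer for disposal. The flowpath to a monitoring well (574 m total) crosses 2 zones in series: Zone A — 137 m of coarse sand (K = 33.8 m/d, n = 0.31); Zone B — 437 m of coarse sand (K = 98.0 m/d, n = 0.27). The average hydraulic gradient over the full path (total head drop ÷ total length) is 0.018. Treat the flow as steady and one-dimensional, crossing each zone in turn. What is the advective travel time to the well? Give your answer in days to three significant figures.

For zones in series the flux q is common to all zones; the equivalent conductivity is the harmonic (thickness-weighted) mean, K_eq = L_total / Σ(L_j/K_j).
Σ(L/K) = 137/33.8 + 437/98.0 = 4.053 + 4.459 = 8.512 d
K_eq = L_total / Σ(L/K) = 574 / 8.512 = 67.43 m/d
q = K_eq · i = 67.43 × 0.018 = 1.214 m/d (same in every zone)
Zone A: v = q/n = 1.214/0.31 = 3.915 m/d → t_A = 137/3.915 = 34.99 d
Zone B: v = q/n = 1.214/0.27 = 4.495 m/d → t_B = 437/4.495 = 97.21 d
Total t = 34.99 + 97.21 = 132.2 d

132 days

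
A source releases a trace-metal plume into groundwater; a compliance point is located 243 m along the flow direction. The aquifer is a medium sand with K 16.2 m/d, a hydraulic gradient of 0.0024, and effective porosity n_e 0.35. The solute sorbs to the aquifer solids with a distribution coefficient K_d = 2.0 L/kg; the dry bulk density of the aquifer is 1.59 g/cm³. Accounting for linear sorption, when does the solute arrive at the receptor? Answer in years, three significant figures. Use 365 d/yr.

Darcy flux q = K·i = 16.2 × 0.0024 = 0.03888 m/d
Seepage velocity v = q / n = 0.03888 / 0.35 = 0.1111 m/d
Retardation R = 1 + ρ_b·K_d/n = 1 + 1.59×2.0/0.35 = 10.09
Contaminant velocity v_c = v/R = 0.1111/10.09 = 0.01101 m/d
t = L/v_c = 243/0.01101 = 22060 d
   = 22060/365 = 60.4 yr

60.4 years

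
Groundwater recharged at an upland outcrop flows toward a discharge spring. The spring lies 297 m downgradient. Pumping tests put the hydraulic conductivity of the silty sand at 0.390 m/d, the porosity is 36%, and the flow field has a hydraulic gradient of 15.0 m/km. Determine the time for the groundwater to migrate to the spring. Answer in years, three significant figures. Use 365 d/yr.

50.1 years

Specific discharge q = 0.390 × 0.015 = 0.005850 m/d
v_s = q/n_e = 0.005850/0.36 = 0.01625 m/d
t = L / v = 297 / 0.01625 = 18280 d
   = 18280 / 365 = 50.1 yr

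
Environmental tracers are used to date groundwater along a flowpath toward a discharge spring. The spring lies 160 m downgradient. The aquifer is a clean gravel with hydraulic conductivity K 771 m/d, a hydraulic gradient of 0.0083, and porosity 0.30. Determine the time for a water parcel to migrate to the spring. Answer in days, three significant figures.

7.50 days

Specific discharge q = 771 × 0.0083 = 6.399 m/d
Average linear velocity = 6.399 / 0.30 = 21.33 m/d
t = L / v = 160 / 21.33 = 7.501 d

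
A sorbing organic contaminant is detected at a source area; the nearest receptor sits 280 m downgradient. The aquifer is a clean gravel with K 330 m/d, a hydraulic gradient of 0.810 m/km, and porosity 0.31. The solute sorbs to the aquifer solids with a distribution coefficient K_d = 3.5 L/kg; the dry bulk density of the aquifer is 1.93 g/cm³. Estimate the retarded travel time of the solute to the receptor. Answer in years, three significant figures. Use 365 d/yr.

Specific discharge q = 330 × 8.1e-4 = 0.2673 m/d
Average linear velocity = 0.2673 / 0.31 = 0.8623 m/d
Retardation R = 1 + ρ_b·K_d/n = 1 + 1.93×3.5/0.31 = 22.79
Contaminant velocity v_c = v/R = 0.8623/22.79 = 0.03783 m/d
t = L/v_c = 280/0.03783 = 7401 d
   = 7401/365 = 20.3 yr

20.3 years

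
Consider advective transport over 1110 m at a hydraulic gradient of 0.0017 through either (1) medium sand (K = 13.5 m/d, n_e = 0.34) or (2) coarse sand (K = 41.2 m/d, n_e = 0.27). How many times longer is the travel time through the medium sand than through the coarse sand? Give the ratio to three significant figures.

3.84

Unit 1 (medium sand): v = 13.5×0.0017/0.34 = 0.06750 m/d, t = 1110/0.06750 = 16440 d
Unit 2 (coarse sand): v = 41.2×0.0017/0.27 = 0.2594 m/d, t = 1110/0.2594 = 4279 d
t(medium sand) / t(coarse sand) = 16440/4279 = 3.84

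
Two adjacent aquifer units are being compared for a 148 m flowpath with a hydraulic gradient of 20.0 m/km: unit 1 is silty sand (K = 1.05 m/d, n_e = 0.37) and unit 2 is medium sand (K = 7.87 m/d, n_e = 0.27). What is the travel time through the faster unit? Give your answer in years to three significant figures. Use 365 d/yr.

0.696 years

Unit 1 (silty sand): v = 1.05×0.020/0.37 = 0.05676 m/d, t = 148/0.05676 = 2608 d
Unit 2 (medium sand): v = 7.87×0.020/0.27 = 0.5830 m/d, t = 148/0.5830 = 253.9 d
Faster: 253.9 d / 365 = 0.696 yr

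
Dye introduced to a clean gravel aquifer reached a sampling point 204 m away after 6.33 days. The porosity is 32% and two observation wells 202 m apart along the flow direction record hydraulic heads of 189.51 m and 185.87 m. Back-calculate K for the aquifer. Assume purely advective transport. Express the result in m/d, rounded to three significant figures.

572 m/d

Hydraulic gradient i = (189.51 − 185.87) / 202 = 3.64 / 202 = 0.01802
v = L / t = 204 / 6.33 = 32.23 m/d
K = v · n / i = 32.23 × 0.32 / 0.01802 = 572 m/d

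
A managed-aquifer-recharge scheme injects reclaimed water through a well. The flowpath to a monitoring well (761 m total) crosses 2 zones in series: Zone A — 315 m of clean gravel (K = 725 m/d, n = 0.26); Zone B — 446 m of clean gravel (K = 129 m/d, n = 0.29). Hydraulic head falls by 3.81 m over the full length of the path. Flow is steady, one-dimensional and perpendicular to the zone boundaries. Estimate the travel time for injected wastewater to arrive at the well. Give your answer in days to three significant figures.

Steady 1-D flow in series ⇒ the Darcy flux q is identical in every zone and the zone head losses add (resistances L/K in series).
Σ(L/K) = 315/725 + 446/129 = 0.4345 + 3.457 = 3.892 d
q = ΔH / Σ(L/K) = 3.81 / 3.892 = 0.9790 m/d (same in every zone)
Zone A: v = q/n = 0.9790/0.26 = 3.765 m/d → t_A = 315/3.765 = 83.66 d
Zone B: v = q/n = 0.9790/0.29 = 3.376 m/d → t_B = 446/3.376 = 132.1 d
Total t = 83.66 + 132.1 = 215.8 d

216 days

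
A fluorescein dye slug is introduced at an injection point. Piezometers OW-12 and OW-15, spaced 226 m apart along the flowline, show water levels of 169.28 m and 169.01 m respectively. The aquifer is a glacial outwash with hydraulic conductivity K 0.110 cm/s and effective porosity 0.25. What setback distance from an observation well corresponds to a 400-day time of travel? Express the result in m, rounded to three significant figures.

182 m

Hydraulic gradient i = (169.28 − 169.01) / 226 = 0.27 / 226 = 0.001195
K = 0.110 cm/s × 864 = 95.04 m/d
q = Ki = 95.04 × 0.001195 = 0.1135 m/d
v_s = q/n_e = 0.1135/0.25 = 0.4542 m/d
L = v × T = 0.4542 × 400 = 181.7 m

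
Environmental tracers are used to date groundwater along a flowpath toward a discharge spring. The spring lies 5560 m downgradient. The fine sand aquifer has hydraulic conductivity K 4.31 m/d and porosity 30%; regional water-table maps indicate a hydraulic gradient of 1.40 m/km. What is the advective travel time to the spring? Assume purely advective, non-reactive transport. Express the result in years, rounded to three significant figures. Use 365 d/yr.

Specific discharge q = 4.31 × 0.0014 = 0.006034 m/d
Seepage velocity v = q / n = 0.006034 / 0.30 = 0.02011 m/d
t = L / v = 5560 / 0.02011 = 276400 d
   = 276400 / 365 = 757 yr

757 years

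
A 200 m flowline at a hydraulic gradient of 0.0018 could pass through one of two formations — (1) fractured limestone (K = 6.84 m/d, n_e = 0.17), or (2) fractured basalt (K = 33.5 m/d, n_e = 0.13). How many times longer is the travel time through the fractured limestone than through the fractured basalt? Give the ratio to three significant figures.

Unit 1 (fractured limestone): v = 6.84×0.0018/0.17 = 0.07242 m/d, t = 200/0.07242 = 2762 d
Unit 2 (fractured basalt): v = 33.5×0.0018/0.13 = 0.4638 m/d, t = 200/0.4638 = 431.2 d
t(fractured limestone) / t(fractured basalt) = 2762/431.2 = 6.40

6.40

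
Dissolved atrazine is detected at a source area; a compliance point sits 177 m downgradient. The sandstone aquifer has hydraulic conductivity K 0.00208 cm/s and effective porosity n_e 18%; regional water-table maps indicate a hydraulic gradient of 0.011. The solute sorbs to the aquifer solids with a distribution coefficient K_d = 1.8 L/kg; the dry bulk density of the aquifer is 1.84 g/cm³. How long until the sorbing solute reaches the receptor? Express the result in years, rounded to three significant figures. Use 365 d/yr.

K = 0.00208 cm/s × 864 = 1.797 m/d
Darcy flux q = K·i = 1.797 × 0.011 = 0.01977 m/d
Average linear velocity = 0.01977 / 0.18 = 0.1098 m/d
Retardation R = 1 + ρ_b·K_d/n = 1 + 1.84×1.8/0.18 = 19.40
Contaminant velocity v_c = v/R = 0.1098/19.40 = 0.005661 m/d
t = L/v_c = 177/0.005661 = 31270 d
   = 31270/365 = 85.7 yr

85.7 years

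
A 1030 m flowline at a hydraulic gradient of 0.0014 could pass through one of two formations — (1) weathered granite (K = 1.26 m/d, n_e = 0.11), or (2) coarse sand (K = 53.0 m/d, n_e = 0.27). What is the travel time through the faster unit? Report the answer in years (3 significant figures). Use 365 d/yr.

Unit 1 (weathered granite): v = 1.26×0.0014/0.11 = 0.01604 m/d, t = 1030/0.01604 = 64230 d
Unit 2 (coarse sand): v = 53.0×0.0014/0.27 = 0.2748 m/d, t = 1030/0.2748 = 3748 d
Faster: 3748 d / 365 = 10.3 yr

10.3 years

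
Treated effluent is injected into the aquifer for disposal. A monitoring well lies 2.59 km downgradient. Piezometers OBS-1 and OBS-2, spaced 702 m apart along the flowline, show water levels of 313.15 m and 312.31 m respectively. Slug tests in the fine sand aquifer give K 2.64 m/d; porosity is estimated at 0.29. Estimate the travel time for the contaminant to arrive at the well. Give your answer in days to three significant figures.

Hydraulic gradient i = (313.15 − 312.31) / 702 = 0.84 / 702 = 0.001197
Specific discharge q = 2.64 × 0.001197 = 0.003159 m/d
v = Ki/n = 2.64·0.001197/0.29 = 0.01089 m/d
L = 2.59 km = 2590 m
t = L / v = 2590 / 0.01089 = 237800 d

238000 days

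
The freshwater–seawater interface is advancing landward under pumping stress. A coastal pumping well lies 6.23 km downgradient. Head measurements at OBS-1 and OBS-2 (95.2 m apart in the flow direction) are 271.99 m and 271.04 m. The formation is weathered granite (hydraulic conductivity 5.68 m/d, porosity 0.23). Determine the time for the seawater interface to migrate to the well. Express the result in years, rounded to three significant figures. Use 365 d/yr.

69.3 years

Hydraulic gradient i = (271.99 − 271.04) / 95.2 = 0.95 / 95.2 = 0.009979
q = Ki = 5.68 × 0.009979 = 0.05668 m/d
Seepage velocity v = q / n = 0.05668 / 0.23 = 0.2464 m/d
L = 6.23 km = 6230 m
t = L / v = 6230 / 0.2464 = 25280 d
   = 25280 / 365 = 69.3 yr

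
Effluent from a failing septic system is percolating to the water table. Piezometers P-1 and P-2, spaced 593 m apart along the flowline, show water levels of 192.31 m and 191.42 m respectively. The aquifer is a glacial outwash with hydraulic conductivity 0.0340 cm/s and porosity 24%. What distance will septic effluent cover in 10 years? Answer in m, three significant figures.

671 m

Hydraulic gradient i = (192.31 − 191.42) / 593 = 0.89 / 593 = 0.001501
K = 0.0340 cm/s × 864 = 29.38 m/d
Specific discharge q = 29.38 × 0.001501 = 0.04409 m/d
Seepage velocity v = q / n = 0.04409 / 0.24 = 0.1837 m/d
T = 10 yr × 365 = 3650 d
L = v × T = 0.1837 × 3650 = 670.5 m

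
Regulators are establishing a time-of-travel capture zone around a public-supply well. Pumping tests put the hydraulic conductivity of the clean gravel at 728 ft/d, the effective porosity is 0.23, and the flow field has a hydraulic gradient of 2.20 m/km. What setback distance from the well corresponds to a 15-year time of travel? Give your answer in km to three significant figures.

K = 728 ft/d × 0.3048 = 221.9 m/d
Darcy flux q = K·i = 221.9 × 0.0022 = 0.4882 m/d
v = Ki/n = 221.9·0.0022/0.23 = 2.122 m/d
T = 15 yr × 365 = 5475 d
L = v × T = 2.122 × 5475 = 11620 m
   = 11.6 km

11.6 km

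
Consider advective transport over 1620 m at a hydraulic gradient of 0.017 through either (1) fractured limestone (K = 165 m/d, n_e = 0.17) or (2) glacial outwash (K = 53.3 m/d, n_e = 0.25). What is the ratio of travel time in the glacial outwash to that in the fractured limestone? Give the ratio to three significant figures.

Unit 1 (fractured limestone): v = 165×0.017/0.17 = 16.50 m/d, t = 1620/16.50 = 98.18 d
Unit 2 (glacial outwash): v = 53.3×0.017/0.25 = 3.624 m/d, t = 1620/3.624 = 447.0 d
t(glacial outwash) / t(fractured limestone) = 447.0/98.18 = 4.55

4.55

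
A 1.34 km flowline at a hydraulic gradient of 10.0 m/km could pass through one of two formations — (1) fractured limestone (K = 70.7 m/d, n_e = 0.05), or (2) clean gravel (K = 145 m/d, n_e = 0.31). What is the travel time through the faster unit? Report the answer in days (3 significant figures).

94.8 days

Unit 1 (fractured limestone): v = 70.7×0.010/0.05 = 14.14 m/d, t = 1340/14.14 = 94.77 d
Unit 2 (clean gravel): v = 145×0.010/0.31 = 4.677 m/d, t = 1340/4.677 = 286.5 d
Faster unit: t = 94.8 d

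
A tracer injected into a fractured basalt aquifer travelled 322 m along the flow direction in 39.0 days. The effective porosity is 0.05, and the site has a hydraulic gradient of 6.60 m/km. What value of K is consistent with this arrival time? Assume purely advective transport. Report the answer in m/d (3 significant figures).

v = L / t = 322 / 39.0 = 8.256 m/d
K = v · n / i = 8.256 × 0.05 / 0.0066 = 62.5 m/d

62.5 m/d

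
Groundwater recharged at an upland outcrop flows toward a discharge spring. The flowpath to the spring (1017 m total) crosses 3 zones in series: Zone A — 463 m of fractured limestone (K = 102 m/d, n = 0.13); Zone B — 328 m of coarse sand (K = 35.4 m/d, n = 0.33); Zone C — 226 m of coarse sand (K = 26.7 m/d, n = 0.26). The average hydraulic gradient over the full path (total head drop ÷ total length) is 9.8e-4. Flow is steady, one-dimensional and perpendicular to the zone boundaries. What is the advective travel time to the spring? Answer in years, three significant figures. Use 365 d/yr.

13.9 years

For zones in series the flux q is common to all zones; the equivalent conductivity is the harmonic (thickness-weighted) mean, K_eq = L_total / Σ(L_j/K_j).
Σ(L/K) = 463/102 + 328/35.4 + 226/26.7 = 4.539 + 9.266 + 8.464 = 22.27 d
K_eq = L_total / Σ(L/K) = 1017 / 22.27 = 45.67 m/d
q = K_eq · i = 45.67 × 9.8e-4 = 0.04476 m/d (same in every zone)
Zone A: v = q/n = 0.04476/0.13 = 0.3443 m/d → t_A = 463/0.3443 = 1345 d
Zone B: v = q/n = 0.04476/0.33 = 0.1356 m/d → t_B = 328/0.1356 = 2418 d
Zone C: v = q/n = 0.04476/0.26 = 0.1721 m/d → t_C = 226/0.1721 = 1313 d
Total t = 1345 + 2418 + 1313 = 5076 d
   = 5076 / 365 = 13.9 yr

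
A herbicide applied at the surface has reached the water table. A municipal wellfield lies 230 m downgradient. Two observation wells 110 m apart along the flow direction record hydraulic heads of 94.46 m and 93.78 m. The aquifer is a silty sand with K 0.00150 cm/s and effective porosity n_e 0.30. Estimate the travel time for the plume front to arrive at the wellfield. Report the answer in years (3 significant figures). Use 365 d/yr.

Hydraulic gradient i = (94.46 − 93.78) / 110 = 0.68 / 110 = 0.006182
K = 0.00150 cm/s × 864 = 1.296 m/d
Specific discharge q = 1.296 × 0.006182 = 0.008012 m/d
Seepage velocity v = q / n = 0.008012 / 0.30 = 0.02671 m/d
t = L / v = 230 / 0.02671 = 8612 d
   = 8612 / 365 = 23.6 yr

23.6 years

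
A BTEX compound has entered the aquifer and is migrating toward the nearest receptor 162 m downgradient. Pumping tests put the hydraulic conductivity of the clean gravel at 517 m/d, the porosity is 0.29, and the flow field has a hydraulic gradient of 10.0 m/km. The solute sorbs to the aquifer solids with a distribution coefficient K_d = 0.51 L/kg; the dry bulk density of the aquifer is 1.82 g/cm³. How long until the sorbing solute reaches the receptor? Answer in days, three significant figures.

38.2 days

q = Ki = 517 × 0.010 = 5.170 m/d
v_s = q/n_e = 5.170/0.29 = 17.83 m/d
Retardation R = 1 + ρ_b·K_d/n = 1 + 1.82×0.51/0.29 = 4.201
Contaminant velocity v_c = v/R = 17.83/4.201 = 4.244 m/d
t = L/v_c = 162/4.244 = 38.17 d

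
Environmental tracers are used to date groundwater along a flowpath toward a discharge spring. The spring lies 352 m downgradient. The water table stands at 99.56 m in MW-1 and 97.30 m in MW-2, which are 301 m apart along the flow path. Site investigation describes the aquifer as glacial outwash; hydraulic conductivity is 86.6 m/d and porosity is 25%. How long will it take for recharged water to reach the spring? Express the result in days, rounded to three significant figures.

Hydraulic gradient i = (99.56 − 97.30) / 301 = 2.26 / 301 = 0.007508
Darcy flux q = K·i = 86.6 × 0.007508 = 0.6502 m/d
v_s = q/n_e = 0.6502/0.25 = 2.601 m/d
t = L / v = 352 / 2.601 = 135.3 d

135 days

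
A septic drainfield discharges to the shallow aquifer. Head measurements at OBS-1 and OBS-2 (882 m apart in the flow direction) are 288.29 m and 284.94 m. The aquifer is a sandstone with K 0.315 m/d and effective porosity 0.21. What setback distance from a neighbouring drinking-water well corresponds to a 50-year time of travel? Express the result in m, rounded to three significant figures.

104 m

Hydraulic gradient i = (288.29 − 284.94) / 882 = 3.35 / 882 = 0.003798
Darcy flux q = K·i = 0.315 × 0.003798 = 0.001196 m/d
Average linear velocity = 0.001196 / 0.21 = 0.005697 m/d
T = 50 yr × 365 = 18250 d
L = v × T = 0.005697 × 18250 = 104.0 m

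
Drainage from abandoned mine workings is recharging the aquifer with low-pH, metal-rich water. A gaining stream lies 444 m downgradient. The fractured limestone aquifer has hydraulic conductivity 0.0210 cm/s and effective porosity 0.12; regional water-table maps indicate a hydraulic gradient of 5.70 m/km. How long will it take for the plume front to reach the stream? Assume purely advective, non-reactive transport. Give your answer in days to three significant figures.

K = 0.0210 cm/s × 864 = 18.14 m/d
q = Ki = 18.14 × 0.0057 = 0.1034 m/d
v = Ki/n = 18.14·0.0057/0.12 = 0.8618 m/d
t = L / v = 444 / 0.8618 = 515.2 d

515 days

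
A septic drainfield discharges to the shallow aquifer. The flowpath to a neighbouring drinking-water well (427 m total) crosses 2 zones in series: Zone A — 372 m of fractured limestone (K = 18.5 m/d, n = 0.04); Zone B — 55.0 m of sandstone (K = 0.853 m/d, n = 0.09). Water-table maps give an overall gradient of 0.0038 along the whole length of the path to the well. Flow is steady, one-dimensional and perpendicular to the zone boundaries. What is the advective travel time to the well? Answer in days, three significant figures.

Steady 1-D flow in series ⇒ the Darcy flux q is identical in every zone and the zone head losses add (resistances L/K in series).
Σ(L/K) = 372/18.5 + 55.0/0.853 = 20.11 + 64.48 = 84.59 d
K_eq = L_total / Σ(L/K) = 427 / 84.59 = 5.048 m/d
q = K_eq · i = 5.048 × 0.0038 = 0.01918 m/d (same in every zone)
Zone A: v = q/n = 0.01918/0.04 = 0.4796 m/d → t_A = 372/0.4796 = 775.7 d
Zone B: v = q/n = 0.01918/0.09 = 0.2131 m/d → t_B = 55.0/0.2131 = 258.0 d
Total t = 775.7 + 258.0 = 1034 d

1030 days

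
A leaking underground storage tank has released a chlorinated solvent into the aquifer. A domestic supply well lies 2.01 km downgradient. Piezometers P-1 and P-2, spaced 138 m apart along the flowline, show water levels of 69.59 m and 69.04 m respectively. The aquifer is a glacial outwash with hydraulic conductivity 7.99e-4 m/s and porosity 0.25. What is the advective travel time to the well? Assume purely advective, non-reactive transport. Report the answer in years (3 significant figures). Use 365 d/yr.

Hydraulic gradient i = (69.59 − 69.04) / 138 = 0.55 / 138 = 0.003986
K = 7.99e-4 m/s × 86400 s/d = 69.03 m/d
Darcy flux q = K·i = 69.03 × 0.003986 = 0.2751 m/d
Seepage velocity v = q / n = 0.2751 / 0.25 = 1.101 m/d
L = 2.01 km = 2010 m
t = L / v = 2010 / 1.101 = 1826 d
   = 1826 / 365 = 5.00 yr

5.00 years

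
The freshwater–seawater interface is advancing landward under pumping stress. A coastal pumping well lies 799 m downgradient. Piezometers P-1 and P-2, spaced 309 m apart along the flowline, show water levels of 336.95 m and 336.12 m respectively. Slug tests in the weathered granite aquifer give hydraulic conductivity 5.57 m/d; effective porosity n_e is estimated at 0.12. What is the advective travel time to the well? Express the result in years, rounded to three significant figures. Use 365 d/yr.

17.6 years

Hydraulic gradient i = (336.95 − 336.12) / 309 = 0.83 / 309 = 0.002686
Specific discharge q = 5.57 × 0.002686 = 0.01496 m/d
v = Ki/n = 5.57·0.002686/0.12 = 0.1247 m/d
t = L / v = 799 / 0.1247 = 6408 d
   = 6408 / 365 = 17.6 yr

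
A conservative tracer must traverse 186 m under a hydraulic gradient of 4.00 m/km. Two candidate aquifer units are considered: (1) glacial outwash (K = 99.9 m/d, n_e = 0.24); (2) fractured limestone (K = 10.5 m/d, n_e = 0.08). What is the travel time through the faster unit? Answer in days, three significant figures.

Unit 1 (glacial outwash): v = 99.9×0.0040/0.24 = 1.665 m/d, t = 186/1.665 = 111.7 d
Unit 2 (fractured limestone): v = 10.5×0.0040/0.08 = 0.5250 m/d, t = 186/0.5250 = 354.3 d
Faster unit: t = 112 d

112 days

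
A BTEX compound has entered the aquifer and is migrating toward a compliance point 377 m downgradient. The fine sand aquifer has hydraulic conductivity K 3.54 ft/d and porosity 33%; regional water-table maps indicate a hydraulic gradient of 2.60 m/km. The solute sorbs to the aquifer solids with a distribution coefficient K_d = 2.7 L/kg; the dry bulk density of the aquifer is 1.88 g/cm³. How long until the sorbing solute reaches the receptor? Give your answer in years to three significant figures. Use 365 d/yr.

K = 3.54 ft/d × 0.3048 = 1.079 m/d
Specific discharge q = 1.079 × 0.0026 = 0.002805 m/d
Average linear velocity = 0.002805 / 0.33 = 0.008501 m/d
Retardation R = 1 + ρ_b·K_d/n = 1 + 1.88×2.7/0.33 = 16.38
Contaminant velocity v_c = v/R = 0.008501/16.38 = 5.189e-4 m/d
t = L/v_c = 377/5.189e-4 = 726500 d
   = 726500/365 = 1990 yr

1990 years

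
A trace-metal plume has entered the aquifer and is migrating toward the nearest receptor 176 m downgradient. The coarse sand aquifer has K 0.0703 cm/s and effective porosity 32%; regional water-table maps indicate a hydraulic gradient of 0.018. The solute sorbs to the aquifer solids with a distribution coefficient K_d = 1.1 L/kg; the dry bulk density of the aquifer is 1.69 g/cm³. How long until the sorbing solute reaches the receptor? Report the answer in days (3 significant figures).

K = 0.0703 cm/s × 864 = 60.74 m/d
q = Ki = 60.74 × 0.018 = 1.093 m/d
Average linear velocity = 1.093 / 0.32 = 3.417 m/d
Retardation R = 1 + ρ_b·K_d/n = 1 + 1.69×1.1/0.32 = 6.809
Contaminant velocity v_c = v/R = 3.417/6.809 = 0.5017 m/d
t = L/v_c = 176/0.5017 = 350.8 d

351 days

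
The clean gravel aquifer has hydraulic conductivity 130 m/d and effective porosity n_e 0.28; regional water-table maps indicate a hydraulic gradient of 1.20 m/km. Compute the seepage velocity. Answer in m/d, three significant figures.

Darcy flux q = K·i = 130 × 0.0012 = 0.1560 m/d
v = Ki/n = 130·0.0012/0.28 = 0.5571 m/d

0.557 m/d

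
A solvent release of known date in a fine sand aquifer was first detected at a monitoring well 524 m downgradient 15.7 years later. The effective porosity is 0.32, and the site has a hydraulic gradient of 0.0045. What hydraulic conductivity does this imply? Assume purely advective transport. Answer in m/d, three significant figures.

6.50 m/d

t = 15.7 years = 5731 d
v = L / t = 524 / 5731 = 0.09144 m/d
K = v · n / i = 0.09144 × 0.32 / 0.0045 = 6.50 m/d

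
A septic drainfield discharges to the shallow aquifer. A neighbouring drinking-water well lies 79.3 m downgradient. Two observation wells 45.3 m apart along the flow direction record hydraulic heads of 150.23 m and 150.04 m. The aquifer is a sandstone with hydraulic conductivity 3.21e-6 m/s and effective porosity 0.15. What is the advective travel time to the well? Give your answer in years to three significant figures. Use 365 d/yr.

Hydraulic gradient i = (150.23 − 150.04) / 45.3 = 0.19 / 45.3 = 0.004194
K = 3.21e-6 m/s × 86400 s/d = 0.2773 m/d
q = Ki = 0.2773 × 0.004194 = 0.001163 m/d
Seepage velocity v = q / n = 0.001163 / 0.15 = 0.007755 m/d
t = L / v = 79.3 / 0.007755 = 10230 d
   = 10230 / 365 = 28.0 yr

28.0 years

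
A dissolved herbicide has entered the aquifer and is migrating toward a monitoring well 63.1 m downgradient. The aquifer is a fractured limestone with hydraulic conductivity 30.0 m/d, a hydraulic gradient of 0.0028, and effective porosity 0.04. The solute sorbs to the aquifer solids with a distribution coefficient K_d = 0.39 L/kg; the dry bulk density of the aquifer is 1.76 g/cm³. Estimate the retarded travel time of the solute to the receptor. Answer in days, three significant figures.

546 days

Specific discharge q = 30.0 × 0.0028 = 0.08400 m/d
v = Ki/n = 30.0·0.0028/0.04 = 2.100 m/d
Retardation R = 1 + ρ_b·K_d/n = 1 + 1.76×0.39/0.04 = 18.16
Contaminant velocity v_c = v/R = 2.100/18.16 = 0.1156 m/d
t = L/v_c = 63.1/0.1156 = 545.7 d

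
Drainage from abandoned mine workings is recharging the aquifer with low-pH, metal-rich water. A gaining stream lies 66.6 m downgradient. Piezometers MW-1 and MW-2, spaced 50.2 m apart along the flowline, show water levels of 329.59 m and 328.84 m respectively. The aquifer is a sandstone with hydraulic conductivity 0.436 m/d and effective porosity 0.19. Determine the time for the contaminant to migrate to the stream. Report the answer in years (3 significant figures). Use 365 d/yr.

5.32 years

Hydraulic gradient i = (329.59 − 328.84) / 50.2 = 0.75 / 50.2 = 0.01494
Specific discharge q = 0.436 × 0.01494 = 0.006514 m/d
Average linear velocity = 0.006514 / 0.19 = 0.03428 m/d
t = L / v = 66.6 / 0.03428 = 1943 d
   = 1943 / 365 = 5.32 yr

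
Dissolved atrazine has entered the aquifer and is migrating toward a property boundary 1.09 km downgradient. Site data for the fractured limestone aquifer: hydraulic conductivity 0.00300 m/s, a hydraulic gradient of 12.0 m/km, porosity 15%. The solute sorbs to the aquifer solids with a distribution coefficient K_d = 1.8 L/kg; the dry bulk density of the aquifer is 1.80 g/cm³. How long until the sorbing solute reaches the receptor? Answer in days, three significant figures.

1190 days

K = 0.00300 m/s × 86400 s/d = 259.2 m/d
Darcy flux q = K·i = 259.2 × 0.012 = 3.110 m/d
v_s = q/n_e = 3.110/0.15 = 20.74 m/d
Retardation R = 1 + ρ_b·K_d/n = 1 + 1.80×1.8/0.15 = 22.60
Contaminant velocity v_c = v/R = 20.74/22.60 = 0.9175 m/d
L = 1.09 km = 1090 m
t = L/v_c = 1090/0.9175 = 1188 d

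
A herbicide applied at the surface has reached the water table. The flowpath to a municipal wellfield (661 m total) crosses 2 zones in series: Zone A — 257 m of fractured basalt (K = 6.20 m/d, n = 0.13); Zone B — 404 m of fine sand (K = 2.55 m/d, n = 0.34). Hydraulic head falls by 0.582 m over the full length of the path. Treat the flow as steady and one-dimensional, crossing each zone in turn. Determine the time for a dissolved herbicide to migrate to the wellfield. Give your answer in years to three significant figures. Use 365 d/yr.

161 years

Steady 1-D flow in series ⇒ the Darcy flux q is identical in every zone and the zone head losses add (resistances L/K in series).
Σ(L/K) = 257/6.20 + 404/2.55 = 41.45 + 158.4 = 199.9 d
q = ΔH / Σ(L/K) = 0.582 / 199.9 = 0.002912 m/d (same in every zone)
Zone A: v = q/n = 0.002912/0.13 = 0.02240 m/d → t_A = 257/0.02240 = 11470 d
Zone B: v = q/n = 0.002912/0.34 = 0.008564 m/d → t_B = 404/0.008564 = 47180 d
Total t = 11470 + 47180 = 58650 d
   = 58650 / 365 = 161 yr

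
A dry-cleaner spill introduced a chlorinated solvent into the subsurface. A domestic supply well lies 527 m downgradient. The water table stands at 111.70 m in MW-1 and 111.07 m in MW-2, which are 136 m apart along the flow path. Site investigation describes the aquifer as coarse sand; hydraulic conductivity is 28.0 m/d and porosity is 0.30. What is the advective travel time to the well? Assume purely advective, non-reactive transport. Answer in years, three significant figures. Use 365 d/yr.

3.34 years

Hydraulic gradient i = (111.70 − 111.07) / 136 = 0.63 / 136 = 0.004632
Darcy flux q = K·i = 28.0 × 0.004632 = 0.1297 m/d
v_s = q/n_e = 0.1297/0.30 = 0.4324 m/d
t = L / v = 527 / 0.4324 = 1219 d
   = 1219 / 365 = 3.34 yr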